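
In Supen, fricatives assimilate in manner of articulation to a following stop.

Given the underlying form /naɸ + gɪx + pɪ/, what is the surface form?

The rule targets /ɸ/ (voiceless bilabial fricative), which sits before the trigger /g/ (stop).
Changing only its manner to stop gives [p] — the voiceless bilabial stop.
At the second juncture, /x/ likewise becomes [k] adjacent to /p/.

[napgɪkpɪ]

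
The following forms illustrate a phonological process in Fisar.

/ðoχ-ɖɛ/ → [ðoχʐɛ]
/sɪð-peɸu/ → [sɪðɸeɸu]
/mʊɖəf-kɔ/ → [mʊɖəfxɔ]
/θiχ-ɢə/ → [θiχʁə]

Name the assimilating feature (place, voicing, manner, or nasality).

manner

Comparing underlying and surface forms, /ɖ/ → [ʐ] is the alternation; the neighbouring /χ/ is constant.
/ɖ/ is a stop while /χ/ is a fricative; the output [ʐ] is a fricative, matching the trigger — so the feature that spreads is manner.
The other alternating forms pattern the same way: /p/ → [ɸ] after /ð/ (stop → fricative, matching a fricative); /k/ → [x] after /f/ (stop → fricative, matching a fricative); /ɢ/ → [ʁ] after /χ/ (stop → fricative, matching a fricative) — only manner changes, and always toward the preceding segment.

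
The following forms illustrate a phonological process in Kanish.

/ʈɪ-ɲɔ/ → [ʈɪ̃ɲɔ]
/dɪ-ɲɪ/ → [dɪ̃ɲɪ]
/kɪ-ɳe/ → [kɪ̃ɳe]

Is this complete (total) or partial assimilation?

The vowel /ɪ/ surfaces as nasalised [ɪ̃] next to the following nasal /ɲ/ — it has acquired the [+nasal] feature of its neighbour.
The other form shows the same pattern: /ɪ/ → [ɪ̃] before /ɳ/ — each time a vowel is nasalised next to a following nasal.

partial assimilation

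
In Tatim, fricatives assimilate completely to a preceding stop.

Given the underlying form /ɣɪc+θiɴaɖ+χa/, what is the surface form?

[ɣɪcciɴaɖɖa]

/θ/ is the segment targeted by the rule; it sits immediately after /c/, so it assimilates completely and surfaces as [c].
At the second juncture, /χ/ likewise becomes [ɖ] adjacent to /ɖ/.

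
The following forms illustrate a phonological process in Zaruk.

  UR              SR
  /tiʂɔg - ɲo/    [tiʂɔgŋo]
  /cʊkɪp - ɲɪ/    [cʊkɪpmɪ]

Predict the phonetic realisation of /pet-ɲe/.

The data show progressive place assimilation: /ɲ/ → [ŋ] after /g/; /ɲ/ → [m] after /p/. In each pair only place changes, matching the preceding consonant, while manner and voice stay constant.
The rule targets /ɲ/ (voiced palatal nasal), which sits after the trigger /t/ (alveolar).
A voiced alveolar nasal is [n], so the surface segment is [n].

[petne]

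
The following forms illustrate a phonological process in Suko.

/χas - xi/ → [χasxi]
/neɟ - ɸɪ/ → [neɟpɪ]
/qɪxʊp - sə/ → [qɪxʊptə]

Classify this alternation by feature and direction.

progressive manner assimilation

Underlying /ɸ/ is realised as [p] next to /ɟ/; /ɟ/ itself does not change.
/ɸ/ is a fricative while /ɟ/ is a stop; the output [p] is a stop, matching the trigger — so the feature that spreads is manner.
Place and voice are unchanged, so the assimilation is partial, not total.
The same holds elsewhere in the data: /s/ → [t] after /p/ (fricative → stop, matching a stop) — only manner changes, and always toward the preceding segment.
Nothing changes in [χasxi]: there the adjacent consonants already agree in manner (/x/ and /s/ are both fricatives), so this form is consistent with the same rule.
The trigger is the preceding segment, so the direction is progressive (perseverative).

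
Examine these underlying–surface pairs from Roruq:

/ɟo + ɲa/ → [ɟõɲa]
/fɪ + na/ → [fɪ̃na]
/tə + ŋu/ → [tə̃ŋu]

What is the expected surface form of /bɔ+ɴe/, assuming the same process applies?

[bɔ̃ɴe]

The data show regressive nasality assimilation (vowel nasalisation): /o/ → [õ] before /ɲ/; /ɪ/ → [ɪ̃] before /n/; /ə/ → [ə̃] before /ŋ/ — a vowel is nasalised by an immediately following nasal consonant.
The vowel /ɔ/ is adjacent to the following nasal /ɴ/, so it acquires [+nasal] and surfaces as [ɔ̃].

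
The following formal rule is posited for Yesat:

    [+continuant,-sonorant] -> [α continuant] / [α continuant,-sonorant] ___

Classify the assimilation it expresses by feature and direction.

progressive manner assimilation

The rule copies [continuant] (continuancy) from the environment onto the target fricatives; since [±continuant] encodes the stop/fricative manner contrast, the assimilating dimension is manner.
The conditioning segment sits to the left of the focus bar, meaning the trigger precedes the segment that changes — progressive assimilation.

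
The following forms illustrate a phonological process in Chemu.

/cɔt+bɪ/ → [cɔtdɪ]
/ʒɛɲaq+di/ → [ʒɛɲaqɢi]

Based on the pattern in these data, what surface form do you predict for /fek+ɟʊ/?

[fekgʊ]

The data show progressive place assimilation: /b/ → [d] after /t/; /d/ → [ɢ] after /q/. In each pair only place changes, matching the preceding consonant, while manner and voice stay constant.
The rule targets /ɟ/ (voiced palatal stop), which sits after the trigger /k/ (velar).
A voiced velar stop is [g], so the surface segment is [g].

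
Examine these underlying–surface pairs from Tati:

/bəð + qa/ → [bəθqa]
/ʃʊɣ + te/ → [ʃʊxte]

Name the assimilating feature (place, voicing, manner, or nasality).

The segment that alternates is /ð/, which surfaces as [θ] when adjacent to /q/.
/ð/ is voiced while /q/ is voiceless; the output [θ] is voiceless, matching the trigger — so the feature that spreads is voicing.
The other alternating form patterns the same way: /ɣ/ → [x] before /t/ (voiced → voiceless, matching voiceless) — only voicing changes, and always toward the following segment.

voicing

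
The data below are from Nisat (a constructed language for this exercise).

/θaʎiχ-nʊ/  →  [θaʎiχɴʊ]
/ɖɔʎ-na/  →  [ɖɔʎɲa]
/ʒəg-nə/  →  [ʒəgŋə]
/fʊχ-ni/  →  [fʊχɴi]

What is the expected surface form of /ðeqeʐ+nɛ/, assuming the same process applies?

[ðeqeʐɳɛ]

The data show progressive place assimilation: /n/ → [ɴ] after /χ/; /n/ → [ɲ] after /ʎ/; /n/ → [ŋ] after /g/. In each pair only place changes, matching the preceding consonant, while manner and voice stay constant.
/n/ is a voiced alveolar nasal. The preceding trigger /ʐ/ is retroflex, so /n/ must become retroflex as well.
Changing only its place to retroflex gives [ɳ] — the voiced retroflex nasal.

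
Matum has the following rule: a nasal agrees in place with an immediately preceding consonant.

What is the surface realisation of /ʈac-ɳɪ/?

The rule targets /ɳ/ (voiced retroflex nasal), which sits after the trigger /c/ (palatal).
The voiced palatal nasal is [ɲ], so /ɳ/ → [ɲ].

[ʈacɲɪ]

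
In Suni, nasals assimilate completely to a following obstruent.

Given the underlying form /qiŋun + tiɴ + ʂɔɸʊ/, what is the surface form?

/n/ is the segment targeted by the rule; it sits immediately before /t/, so it assimilates completely and surfaces as [t].
The same rule applies at the second boundary: /ɴ/ → [ʂ] next to /ʂ/.

[qiŋuttiʂʂɔɸʊ]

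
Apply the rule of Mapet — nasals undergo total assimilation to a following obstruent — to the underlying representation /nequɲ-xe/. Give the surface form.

/ɲ/ is the segment targeted by the rule; it sits immediately before /x/, so it assimilates completely and surfaces as [x].

[nequxxe]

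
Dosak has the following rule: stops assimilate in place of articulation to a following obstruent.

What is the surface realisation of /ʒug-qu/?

The rule targets /g/ (voiced velar stop), which sits before the trigger /q/ (uvular).
A voiced uvular stop is [ɢ], so the surface segment is [ɢ].

[ʒuɢqu]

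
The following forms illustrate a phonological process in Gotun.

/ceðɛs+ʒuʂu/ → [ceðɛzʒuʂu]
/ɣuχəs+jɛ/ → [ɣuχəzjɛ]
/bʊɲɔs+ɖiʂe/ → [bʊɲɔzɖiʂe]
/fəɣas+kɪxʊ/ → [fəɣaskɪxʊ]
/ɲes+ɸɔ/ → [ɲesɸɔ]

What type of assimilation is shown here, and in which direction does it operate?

The segment that alternates is /s/, which surfaces as [z] when adjacent to /ʒ/.
/s/ is voiceless while /ʒ/ is voiced; the output [z] is voiced, matching the trigger — so the feature that spreads is voicing.
Place and manner are unchanged, so the assimilation is partial, not total.
Checking the remaining alternations: /s/ → [z] before /j/ (voiceless → voiced, matching voiced); /s/ → [z] before /ɖ/ (voiceless → voiced, matching voiced) — only voicing changes, and always toward the following segment.
No alternation appears in [fəɣaskɪxʊ], [ɲesɸɔ]: there the adjacent consonants already agree in voicing (/s/ and /k/ are both voiceless; /s/ and /ɸ/ are both voiceless), so these forms are consistent with the same rule.
The trigger is the following segment, so the direction is regressive (anticipatory).

regressive voicing assimilation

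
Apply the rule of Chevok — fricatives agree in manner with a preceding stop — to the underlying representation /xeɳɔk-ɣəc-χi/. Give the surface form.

[xeɳɔkgəcqi]

/ɣ/ is a voiced velar fricative. The preceding trigger /k/ is a stop, so /ɣ/ must become a stop as well.
A voiced velar stop is [g], so the surface segment is [g].
At the second juncture, /χ/ likewise becomes [q] adjacent to /c/.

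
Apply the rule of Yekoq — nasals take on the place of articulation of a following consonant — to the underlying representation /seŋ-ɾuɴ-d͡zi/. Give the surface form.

[senɾund͡zi]

/ŋ/ is a voiced velar nasal. The following trigger /ɾ/ is alveolar, so /ŋ/ must become alveolar as well.
The voiced alveolar nasal is [n], so /ŋ/ → [n].
The same rule applies at the second boundary: /ɴ/ → [n] next to /d͡z/.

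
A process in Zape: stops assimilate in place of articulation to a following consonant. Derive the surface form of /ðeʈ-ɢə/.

/ʈ/ is a voiceless retroflex stop. The following trigger /ɢ/ is uvular, so /ʈ/ must become uvular as well.
The voiceless uvular stop is [q], so /ʈ/ → [q].

[ðeqɢə]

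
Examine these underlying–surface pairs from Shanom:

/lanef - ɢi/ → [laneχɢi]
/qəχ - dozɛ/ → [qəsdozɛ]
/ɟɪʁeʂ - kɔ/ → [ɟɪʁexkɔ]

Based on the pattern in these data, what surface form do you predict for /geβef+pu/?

The data show regressive place assimilation: /f/ → [χ] before /ɢ/; /χ/ → [s] before /d/; /ʂ/ → [x] before /k/. In each pair only place changes, matching the following consonant, while manner and voice stay constant.
/f/ is a voiceless labiodental fricative. The following trigger /p/ is bilabial, so /f/ must become bilabial as well.
The voiceless bilabial fricative is [ɸ], so /f/ → [ɸ].

[geβeɸpu]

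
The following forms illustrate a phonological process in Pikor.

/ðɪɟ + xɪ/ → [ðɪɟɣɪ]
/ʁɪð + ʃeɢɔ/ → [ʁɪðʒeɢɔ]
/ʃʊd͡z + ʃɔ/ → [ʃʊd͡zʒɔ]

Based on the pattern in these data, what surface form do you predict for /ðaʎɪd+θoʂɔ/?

[ðaʎɪdðoʂɔ]

The data show progressive voicing assimilation: /x/ → [ɣ] after /ɟ/; /ʃ/ → [ʒ] after /ð/; /ʃ/ → [ʒ] after /d͡z/. In each pair only voicing changes, matching the preceding consonant, while place and manner stay constant.
/θ/ is a voiceless dental fricative. The preceding trigger /d/ is voiced, so /θ/ must become voiced as well.
Changing only its voicing to voiced gives [ð] — the voiced dental fricative.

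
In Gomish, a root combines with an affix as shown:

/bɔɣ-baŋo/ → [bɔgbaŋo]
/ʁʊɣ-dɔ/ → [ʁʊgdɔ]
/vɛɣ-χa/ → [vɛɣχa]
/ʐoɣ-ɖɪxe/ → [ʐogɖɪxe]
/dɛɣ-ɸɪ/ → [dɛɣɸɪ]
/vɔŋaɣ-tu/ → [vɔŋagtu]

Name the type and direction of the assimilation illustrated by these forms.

Comparing underlying and surface forms, /ɣ/ → [g] is the alternation; the neighbouring /b/ is constant.
The change fricative → stop matches the manner of the following /b/, identifying this as manner assimilation.
Place and voice are unchanged, so the assimilation is partial, not total.
The same holds elsewhere in the data: /ɣ/ → [g] before /d/ (fricative → stop, matching a stop); /ɣ/ → [g] before /ɖ/ (fricative → stop, matching a stop); /ɣ/ → [g] before /t/ (fricative → stop, matching a stop) — only manner changes, and always toward the following segment.
No alternation appears in [vɛɣχa], [dɛɣɸɪ]: there the adjacent consonants already agree in manner (/ɣ/ and /χ/ are both fricatives; /ɣ/ and /ɸ/ are both fricatives), so these forms are consistent with the same rule.
The trigger is the following segment, so the direction is regressive (anticipatory).

regressive manner assimilation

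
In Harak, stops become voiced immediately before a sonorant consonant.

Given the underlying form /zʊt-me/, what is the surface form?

The rule targets /t/ (voiceless alveolar stop), which sits before the trigger /m/ (voiced).
Changing only its voicing to voiced gives [d] — the voiced alveolar stop.

[zʊdme]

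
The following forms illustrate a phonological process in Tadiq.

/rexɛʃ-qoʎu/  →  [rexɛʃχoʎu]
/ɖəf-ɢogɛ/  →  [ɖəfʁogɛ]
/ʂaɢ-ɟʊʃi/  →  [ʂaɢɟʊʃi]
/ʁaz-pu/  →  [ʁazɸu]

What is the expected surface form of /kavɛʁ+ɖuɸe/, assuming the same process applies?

The data show progressive manner assimilation: /q/ → [χ] after /ʃ/; /ɢ/ → [ʁ] after /f/; /p/ → [ɸ] after /z/. In each pair only manner changes, matching the preceding consonant, while place and voice stay constant.
No alternation appears in [ʂaɢɟʊʃi]: there the adjacent consonants already agree in manner (/ɟ/ and /ɢ/ are both stops), so this form is consistent with the same rule.
/ɖ/ is a voiced retroflex stop. The preceding trigger /ʁ/ is a fricative, so /ɖ/ must become a fricative as well.
Changing only its manner to fricative gives [ʐ] — the voiced retroflex fricative.

[kavɛʁʐuɸe]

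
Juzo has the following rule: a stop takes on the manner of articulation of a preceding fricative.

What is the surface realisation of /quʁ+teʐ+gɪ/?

The rule targets /t/ (voiceless alveolar stop), which sits after the trigger /ʁ/ (fricative).
The voiceless alveolar fricative is [s], so /t/ → [s].
At the second juncture, /g/ likewise becomes [ɣ] adjacent to /ʐ/.

[quʁseʐɣɪ]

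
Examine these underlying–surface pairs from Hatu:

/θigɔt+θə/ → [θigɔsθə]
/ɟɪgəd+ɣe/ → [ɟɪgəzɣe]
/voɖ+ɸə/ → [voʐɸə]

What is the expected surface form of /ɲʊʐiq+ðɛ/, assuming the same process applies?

The data show regressive manner assimilation: /t/ → [s] before /θ/; /d/ → [z] before /ɣ/; /ɖ/ → [ʐ] before /ɸ/. In each pair only manner changes, matching the following consonant, while place and voice stay constant.
/q/ is a voiceless uvular stop. The following trigger /ð/ is a fricative, so /q/ must become a fricative as well.
The voiceless uvular fricative is [χ], so /q/ → [χ].

[ɲʊʐiχðɛ]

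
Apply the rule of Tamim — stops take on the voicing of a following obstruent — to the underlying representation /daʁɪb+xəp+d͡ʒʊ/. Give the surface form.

/b/ is a voiced bilabial stop. The following trigger /x/ is voiceless, so /b/ must become voiceless as well.
A voiceless bilabial stop is [p], so the surface segment is [p].
The same rule applies at the second boundary: /p/ → [b] next to /d͡ʒ/.

[daʁɪpxəbd͡ʒʊ]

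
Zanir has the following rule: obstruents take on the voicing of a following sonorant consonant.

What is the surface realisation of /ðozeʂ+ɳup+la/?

The rule targets /ʂ/ (voiceless retroflex fricative), which sits before the trigger /ɳ/ (voiced).
A voiced retroflex fricative is [ʐ], so the surface segment is [ʐ].
At the second juncture, /p/ likewise becomes [b] adjacent to /l/.

[ðozeʐɳubla]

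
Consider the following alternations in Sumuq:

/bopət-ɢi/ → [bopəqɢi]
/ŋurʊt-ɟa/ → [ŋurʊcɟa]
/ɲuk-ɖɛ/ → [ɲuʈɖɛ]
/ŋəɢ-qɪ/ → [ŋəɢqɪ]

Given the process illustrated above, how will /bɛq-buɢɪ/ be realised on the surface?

The data show regressive place assimilation: /t/ → [q] before /ɢ/; /t/ → [c] before /ɟ/; /k/ → [ʈ] before /ɖ/. In each pair only place changes, matching the following consonant, while manner and voice stay constant.
Nothing changes in [ŋəɢqɪ]: there the adjacent consonants already agree in place (/ɢ/ and /q/ are both uvular), so this form is consistent with the same rule.
The rule targets /q/ (voiceless uvular stop), which sits before the trigger /b/ (bilabial).
A voiceless bilabial stop is [p], so the surface segment is [p].

[bɛpbuɢɪ]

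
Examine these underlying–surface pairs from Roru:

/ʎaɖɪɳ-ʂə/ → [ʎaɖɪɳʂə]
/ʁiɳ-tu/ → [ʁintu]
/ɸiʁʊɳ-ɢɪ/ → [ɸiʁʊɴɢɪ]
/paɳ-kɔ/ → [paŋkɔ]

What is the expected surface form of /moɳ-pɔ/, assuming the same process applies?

[mompɔ]

The data show regressive place assimilation: /ɳ/ → [n] before /t/; /ɳ/ → [ɴ] before /ɢ/; /ɳ/ → [ŋ] before /k/. In each pair only place changes, matching the following consonant, while manner and voice stay constant.
No alternation appears in [ʎaɖɪɳʂə]: there the adjacent consonants already agree in place (/ɳ/ and /ʂ/ are both retroflex), so this form is consistent with the same rule.
/ɳ/ is a voiced retroflex nasal. The following trigger /p/ is bilabial, so /ɳ/ must become bilabial as well.
A voiced bilabial nasal is [m], so the surface segment is [m].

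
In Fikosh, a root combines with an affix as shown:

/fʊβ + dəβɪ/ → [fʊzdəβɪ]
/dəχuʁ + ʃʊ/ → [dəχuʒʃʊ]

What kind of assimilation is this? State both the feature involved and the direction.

regressive place assimilation

The segment that alternates is /β/, which surfaces as [z] when adjacent to /d/.
The change bilabial → alveolar matches the place of the following /d/, identifying this as place assimilation.
Manner and voice are unchanged, so the assimilation is partial, not total.
The other alternating form patterns the same way: /ʁ/ → [ʒ] before /ʃ/ (uvular → postalveolar, matching postalveolar) — only place changes, and always toward the following segment.
The trigger is the following segment, so the direction is regressive (anticipatory).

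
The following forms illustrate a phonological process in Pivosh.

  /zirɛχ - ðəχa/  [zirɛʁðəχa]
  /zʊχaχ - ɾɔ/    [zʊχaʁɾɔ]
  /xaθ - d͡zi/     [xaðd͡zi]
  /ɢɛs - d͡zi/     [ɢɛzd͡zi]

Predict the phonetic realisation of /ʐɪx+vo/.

The data show regressive voicing assimilation: /χ/ → [ʁ] before /ð/; /χ/ → [ʁ] before /ɾ/; /θ/ → [ð] before /d͡z/; /s/ → [z] before /d͡z/. In each pair only voicing changes, matching the following consonant, while place and manner stay constant.
/x/ is a voiceless velar fricative. The following trigger /v/ is voiced, so /x/ must become voiced as well.
A voiced velar fricative is [ɣ], so the surface segment is [ɣ].

[ʐɪɣvo]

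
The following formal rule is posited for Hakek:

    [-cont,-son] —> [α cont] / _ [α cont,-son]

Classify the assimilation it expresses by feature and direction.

regressive manner assimilation

The shared variable α links the value of [cont] on the target to that of the neighbouring obstruent. [cont] distinguishes stops from fricatives — a manner-of-articulation feature — so this is manner assimilation.
Since the environment is written after the underscore, the trigger follows the target; the direction is regressive.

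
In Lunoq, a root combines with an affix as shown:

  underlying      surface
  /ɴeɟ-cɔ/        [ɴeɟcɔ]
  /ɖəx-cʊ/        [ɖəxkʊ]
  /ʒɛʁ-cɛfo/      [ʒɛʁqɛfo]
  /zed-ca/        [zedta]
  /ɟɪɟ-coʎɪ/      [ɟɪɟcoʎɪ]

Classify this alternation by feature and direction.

progressive place assimilation

The segment that alternates is /c/, which surfaces as [k] when adjacent to /x/.
/c/ is palatal while /x/ is velar; the output [k] is velar, matching the trigger — so the feature that spreads is place.
Manner and voice are unchanged, so the assimilation is partial, not total.
The same holds elsewhere in the data: /c/ → [q] after /ʁ/ (palatal → uvular, matching uvular); /c/ → [t] after /d/ (palatal → alveolar, matching alveolar) — only place changes, and always toward the preceding segment.
Nothing changes in [ɴeɟcɔ], [ɟɪɟcoʎɪ]: there the adjacent consonants already agree in place (/c/ and /ɟ/ are both palatal; /c/ and /ɟ/ are both palatal), so these forms are consistent with the same rule.
The trigger is the preceding segment, so the direction is progressive (perseverative).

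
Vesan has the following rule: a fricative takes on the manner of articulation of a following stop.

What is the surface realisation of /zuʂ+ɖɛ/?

/ʂ/ is a voiceless retroflex fricative. The following trigger /ɖ/ is a stop, so /ʂ/ must become a stop as well.
Changing only its manner to stop gives [ʈ] — the voiceless retroflex stop.

[zuʈɖɛ]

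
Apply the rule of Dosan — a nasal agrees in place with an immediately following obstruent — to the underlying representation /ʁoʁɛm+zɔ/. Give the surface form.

/m/ is a voiced bilabial nasal. The following trigger /z/ is alveolar, so /m/ must become alveolar as well.
The voiced alveolar nasal is [n], so /m/ → [n].

[ʁoʁɛnzɔ]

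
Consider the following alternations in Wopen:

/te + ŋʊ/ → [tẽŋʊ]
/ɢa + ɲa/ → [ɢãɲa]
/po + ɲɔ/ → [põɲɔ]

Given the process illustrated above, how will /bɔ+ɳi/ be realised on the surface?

The data show regressive nasality assimilation (vowel nasalisation): /e/ → [ẽ] before /ŋ/; /a/ → [ã] before /ɲ/; /o/ → [õ] before /ɲ/ — a vowel is nasalised by an immediately following nasal consonant.
/ɔ/ sits next to the nasal /ɳ/ and is therefore nasalised to [ɔ̃].

[bɔ̃ɳi]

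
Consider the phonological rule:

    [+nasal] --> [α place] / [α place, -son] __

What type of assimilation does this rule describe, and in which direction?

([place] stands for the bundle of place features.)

The shared variable α links the value of the place features (abbreviated [place]) on the target to the same value on the neighbouring segment, so place is the feature that assimilates.
The conditioning segment sits to the left of the focus bar, meaning the trigger precedes the segment that changes — progressive assimilation.

progressive place assimilation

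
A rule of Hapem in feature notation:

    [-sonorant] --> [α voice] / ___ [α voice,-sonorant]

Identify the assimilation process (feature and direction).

The rule copies [voice] from the environment onto the target, so the assimilating feature is voicing.
The conditioning segment sits to the right of the focus bar, meaning the trigger follows the segment that changes — regressive assimilation.

regressive voicing assimilation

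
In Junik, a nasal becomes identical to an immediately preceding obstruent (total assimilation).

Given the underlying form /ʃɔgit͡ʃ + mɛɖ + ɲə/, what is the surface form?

/m/ is the segment targeted by the rule; it sits immediately after /t͡ʃ/, so it assimilates completely and surfaces as [t͡ʃ].
At the second juncture, /ɲ/ likewise becomes [ɖ] adjacent to /ɖ/.

[ʃɔgit͡ʃt͡ʃɛɖɖə]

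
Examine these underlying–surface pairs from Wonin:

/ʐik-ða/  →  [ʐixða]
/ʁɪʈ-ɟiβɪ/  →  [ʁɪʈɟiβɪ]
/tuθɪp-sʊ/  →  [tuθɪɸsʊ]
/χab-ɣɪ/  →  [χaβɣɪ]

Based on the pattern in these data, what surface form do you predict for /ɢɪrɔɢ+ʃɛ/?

The data show regressive manner assimilation: /k/ → [x] before /ð/; /p/ → [ɸ] before /s/; /b/ → [β] before /ɣ/. In each pair only manner changes, matching the following consonant, while place and voice stay constant.
No alternation appears in [ʁɪʈɟiβɪ]: there the adjacent consonants already agree in manner (/ʈ/ and /ɟ/ are both stops), so this form is consistent with the same rule.
/ɢ/ is a voiced uvular stop. The following trigger /ʃ/ is a fricative, so /ɢ/ must become a fricative as well.
The voiced uvular fricative is [ʁ], so /ɢ/ → [ʁ].

[ɢɪrɔʁʃɛ]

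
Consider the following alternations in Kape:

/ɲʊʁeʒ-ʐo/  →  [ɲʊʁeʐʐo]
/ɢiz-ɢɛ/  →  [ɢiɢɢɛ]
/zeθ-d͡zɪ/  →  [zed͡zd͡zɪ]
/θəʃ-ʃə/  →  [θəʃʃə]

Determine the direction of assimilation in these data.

Comparing underlying and surface forms, /ʒ/ → [ʐ] is the alternation; the neighbouring /ʐ/ is constant.
The output [ʐ] is identical to the trigger /ʐ/ — every feature (place, manner, voicing) has been copied — so this is total assimilation.
The remaining alternations confirm this: /z/ → [ɢ] before /ɢ/; /θ/ → [d͡z] before /d͡z/ — in each case the output is a copy of the following consonant.
In [θəʃʃə] the two consonants at the boundary are already identical (/ʃ/ + /ʃ/), so the rule applies vacuously and nothing changes.
The trigger is the following segment, so the direction is regressive (anticipatory).

regressive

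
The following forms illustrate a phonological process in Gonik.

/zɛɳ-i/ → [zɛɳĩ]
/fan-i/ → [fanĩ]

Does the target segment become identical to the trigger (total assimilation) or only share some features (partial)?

The vowel /i/ surfaces as nasalised [ĩ] next to the preceding nasal /ɳ/ — it has acquired the [+nasal] feature of its neighbour.
Likewise in the remaining data: /i/ → [ĩ] after /n/ — each time a vowel is nasalised next to a preceding nasal.

partial assimilation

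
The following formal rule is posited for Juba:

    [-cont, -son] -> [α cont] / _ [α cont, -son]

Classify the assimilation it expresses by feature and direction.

The rule copies [cont] (continuancy) from the environment onto the target stops; since [±cont] encodes the stop/fricative manner contrast, the assimilating dimension is manner.
The conditioning segment sits to the right of the focus bar, meaning the trigger follows the segment that changes — regressive assimilation.

regressive manner assimilation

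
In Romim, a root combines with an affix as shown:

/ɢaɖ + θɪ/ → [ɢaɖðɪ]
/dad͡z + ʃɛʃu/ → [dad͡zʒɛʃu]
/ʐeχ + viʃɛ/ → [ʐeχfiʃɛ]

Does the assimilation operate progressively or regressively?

progressive

Comparing underlying and surface forms, /θ/ → [ð] is the alternation; the neighbouring /ɖ/ is constant.
The change voiceless → voiced matches the voicing of the preceding /ɖ/, identifying this as voicing assimilation.
The other alternating forms pattern the same way: /ʃ/ → [ʒ] after /d͡z/ (voiceless → voiced, matching voiced); /v/ → [f] after /χ/ (voiced → voiceless, matching voiceless) — only voicing changes, and always toward the preceding segment.
The trigger is the preceding segment, so the direction is progressive (perseverative).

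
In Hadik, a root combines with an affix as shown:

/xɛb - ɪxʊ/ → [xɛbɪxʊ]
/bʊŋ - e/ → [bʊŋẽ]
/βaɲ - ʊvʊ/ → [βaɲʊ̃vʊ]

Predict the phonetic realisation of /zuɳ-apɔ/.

The data show progressive nasality assimilation (vowel nasalisation): /e/ → [ẽ] after /ŋ/; /ʊ/ → [ʊ̃] after /ɲ/ — a vowel is nasalised by an immediately preceding nasal consonant.
No change occurs in [xɛbɪxʊ] because the vowel at the boundary is adjacent to an oral consonant, not a nasal (/ɪ/ next to /b/).
/a/ sits next to the nasal /ɳ/ and is therefore nasalised to [ã].

[zuɳãpɔ]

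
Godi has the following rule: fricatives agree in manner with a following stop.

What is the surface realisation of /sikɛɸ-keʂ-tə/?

[sikɛpkeʈtə]

The rule targets /ɸ/ (voiceless bilabial fricative), which sits before the trigger /k/ (stop).
Changing only its manner to stop gives [p] — the voiceless bilabial stop.
At the second juncture, /ʂ/ likewise becomes [ʈ] adjacent to /t/.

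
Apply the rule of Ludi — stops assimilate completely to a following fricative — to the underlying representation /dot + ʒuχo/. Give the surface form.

[doʒʒuχo]

/t/ is the segment targeted by the rule; it sits immediately before /ʒ/, so it assimilates completely and surfaces as [ʒ].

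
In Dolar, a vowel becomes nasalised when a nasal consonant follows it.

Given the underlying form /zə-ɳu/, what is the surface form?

[zə̃ɳu]

The vowel /ə/ is adjacent to the following nasal /ɳ/, so it acquires [+nasal] and surfaces as [ə̃].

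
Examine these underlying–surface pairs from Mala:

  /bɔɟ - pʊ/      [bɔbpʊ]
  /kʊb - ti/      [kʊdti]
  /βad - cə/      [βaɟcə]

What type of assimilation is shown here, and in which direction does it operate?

regressive place assimilation

Comparing underlying and surface forms, /ɟ/ → [b] is the alternation; the neighbouring /p/ is constant.
The change palatal → bilabial matches the place of the following /p/, identifying this as place assimilation.
Manner and voice are unchanged, so the assimilation is partial, not total.
The same holds elsewhere in the data: /b/ → [d] before /t/ (bilabial → alveolar, matching alveolar); /d/ → [ɟ] before /c/ (alveolar → palatal, matching palatal) — only place changes, and always toward the following segment.
The trigger is the following segment, so the direction is regressive (anticipatory).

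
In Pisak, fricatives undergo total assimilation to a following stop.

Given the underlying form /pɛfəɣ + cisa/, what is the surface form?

/ɣ/ is the segment targeted by the rule; it sits immediately before /c/, so it assimilates completely and surfaces as [c].

[pɛfəccisa]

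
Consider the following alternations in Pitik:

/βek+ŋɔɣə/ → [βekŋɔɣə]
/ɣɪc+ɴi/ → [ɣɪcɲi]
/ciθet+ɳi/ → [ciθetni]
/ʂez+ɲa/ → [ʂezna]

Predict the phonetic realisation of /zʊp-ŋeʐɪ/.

The data show progressive place assimilation: /ɴ/ → [ɲ] after /c/; /ɳ/ → [n] after /t/; /ɲ/ → [n] after /z/. In each pair only place changes, matching the preceding consonant, while manner and voice stay constant.
No alternation appears in [βekŋɔɣə]: there the adjacent consonants already agree in place (/ŋ/ and /k/ are both velar), so this form is consistent with the same rule.
The rule targets /ŋ/ (voiced velar nasal), which sits after the trigger /p/ (bilabial).
A voiced bilabial nasal is [m], so the surface segment is [m].

[zʊpmeʐɪ]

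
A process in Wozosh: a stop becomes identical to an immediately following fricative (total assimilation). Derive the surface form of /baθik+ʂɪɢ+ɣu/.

/k/ is the segment targeted by the rule; it sits immediately before /ʂ/, so it assimilates completely and surfaces as [ʂ].
At the second juncture, /ɢ/ likewise becomes [ɣ] adjacent to /ɣ/.

[baθiʂʂɪɣɣu]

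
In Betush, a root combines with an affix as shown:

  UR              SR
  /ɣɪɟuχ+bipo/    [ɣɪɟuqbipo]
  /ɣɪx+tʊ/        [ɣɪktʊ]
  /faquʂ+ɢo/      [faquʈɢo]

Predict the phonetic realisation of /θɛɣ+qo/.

[θɛgqo]

The data show regressive manner assimilation: /χ/ → [q] before /b/; /x/ → [k] before /t/; /ʂ/ → [ʈ] before /ɢ/. In each pair only manner changes, matching the following consonant, while place and voice stay constant.
The rule targets /ɣ/ (voiced velar fricative), which sits before the trigger /q/ (stop).
A voiced velar stop is [g], so the surface segment is [g].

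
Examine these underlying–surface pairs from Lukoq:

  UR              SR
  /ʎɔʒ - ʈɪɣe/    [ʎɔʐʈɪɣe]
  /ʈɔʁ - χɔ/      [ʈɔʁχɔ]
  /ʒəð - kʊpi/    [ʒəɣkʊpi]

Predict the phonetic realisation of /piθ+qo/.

[piχqo]

The data show regressive place assimilation: /ʒ/ → [ʐ] before /ʈ/; /ð/ → [ɣ] before /k/. In each pair only place changes, matching the following consonant, while manner and voice stay constant.
Nothing changes in [ʈɔʁχɔ]: there the adjacent consonants already agree in place (/ʁ/ and /χ/ are both uvular), so this form is consistent with the same rule.
/θ/ is a voiceless dental fricative. The following trigger /q/ is uvular, so /θ/ must become uvular as well.
A voiceless uvular fricative is [χ], so the surface segment is [χ].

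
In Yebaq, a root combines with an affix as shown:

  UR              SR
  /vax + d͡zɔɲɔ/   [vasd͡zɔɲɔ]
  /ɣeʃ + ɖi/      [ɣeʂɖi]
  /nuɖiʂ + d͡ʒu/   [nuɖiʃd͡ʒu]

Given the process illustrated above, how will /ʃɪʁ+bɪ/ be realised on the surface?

[ʃɪβbɪ]

The data show regressive place assimilation: /x/ → [s] before /d͡z/; /ʃ/ → [ʂ] before /ɖ/; /ʂ/ → [ʃ] before /d͡ʒ/. In each pair only place changes, matching the following consonant, while manner and voice stay constant.
/ʁ/ is a voiced uvular fricative. The following trigger /b/ is bilabial, so /ʁ/ must become bilabial as well.
A voiced bilabial fricative is [β], so the surface segment is [β].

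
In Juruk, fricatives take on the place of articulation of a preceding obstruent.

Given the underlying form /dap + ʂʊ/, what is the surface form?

[dapɸʊ]

The rule targets /ʂ/ (voiceless retroflex fricative), which sits after the trigger /p/ (bilabial).
The voiceless bilabial fricative is [ɸ], so /ʂ/ → [ɸ].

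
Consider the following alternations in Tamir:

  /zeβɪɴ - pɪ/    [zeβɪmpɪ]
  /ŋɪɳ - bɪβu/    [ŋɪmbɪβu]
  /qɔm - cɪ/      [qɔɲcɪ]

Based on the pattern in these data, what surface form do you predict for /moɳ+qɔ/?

[moɴqɔ]

The data show regressive place assimilation: /ɴ/ → [m] before /p/; /ɳ/ → [m] before /b/; /m/ → [ɲ] before /c/. In each pair only place changes, matching the following consonant, while manner and voice stay constant.
The rule targets /ɳ/ (voiced retroflex nasal), which sits before the trigger /q/ (uvular).
A voiced uvular nasal is [ɴ], so the surface segment is [ɴ].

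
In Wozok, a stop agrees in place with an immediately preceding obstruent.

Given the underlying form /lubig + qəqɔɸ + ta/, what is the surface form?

[lubigkəqɔɸpa]

The rule targets /q/ (voiceless uvular stop), which sits after the trigger /g/ (velar).
A voiceless velar stop is [k], so the surface segment is [k].
The same rule applies at the second boundary: /t/ → [p] next to /ɸ/.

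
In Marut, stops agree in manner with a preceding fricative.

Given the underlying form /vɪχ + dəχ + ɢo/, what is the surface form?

/d/ is a voiced alveolar stop. The preceding trigger /χ/ is a fricative, so /d/ must become a fricative as well.
The voiced alveolar fricative is [z], so /d/ → [z].
At the second juncture, /ɢ/ likewise becomes [ʁ] adjacent to /χ/.

[vɪχzəχʁo]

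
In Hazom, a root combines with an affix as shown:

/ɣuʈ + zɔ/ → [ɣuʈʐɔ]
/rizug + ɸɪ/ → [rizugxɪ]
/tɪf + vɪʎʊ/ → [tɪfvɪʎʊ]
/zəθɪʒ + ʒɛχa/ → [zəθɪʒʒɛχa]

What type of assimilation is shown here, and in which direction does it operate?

The segment that alternates is /z/, which surfaces as [ʐ] when adjacent to /ʈ/.
/z/ is alveolar while /ʈ/ is retroflex; the output [ʐ] is retroflex, matching the trigger — so the feature that spreads is place.
Manner and voice are unchanged, so the assimilation is partial, not total.
The other alternating form patterns the same way: /ɸ/ → [x] after /g/ (bilabial → velar, matching velar) — only place changes, and always toward the preceding segment.
Nothing changes in [tɪfvɪʎʊ], [zəθɪʒʒɛχa]: there the adjacent consonants already agree in place (/v/ and /f/ are both labiodental; /ʒ/ and /ʒ/ are both postalveolar), so these forms are consistent with the same rule.
Since the segment that changes follows the conditioning segment, the assimilation is progressive.

progressive place assimilation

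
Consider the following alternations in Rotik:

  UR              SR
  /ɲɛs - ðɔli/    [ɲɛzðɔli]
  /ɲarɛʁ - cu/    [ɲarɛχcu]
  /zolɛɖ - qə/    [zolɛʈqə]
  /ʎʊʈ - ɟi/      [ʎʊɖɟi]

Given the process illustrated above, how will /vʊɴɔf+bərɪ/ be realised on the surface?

The data show regressive voicing assimilation: /s/ → [z] before /ð/; /ʁ/ → [χ] before /c/; /ɖ/ → [ʈ] before /q/; /ʈ/ → [ɖ] before /ɟ/. In each pair only voicing changes, matching the following consonant, while place and manner stay constant.
The rule targets /f/ (voiceless labiodental fricative), which sits before the trigger /b/ (voiced).
Changing only its voicing to voiced gives [v] — the voiced labiodental fricative.

[vʊɴɔvbərɪ]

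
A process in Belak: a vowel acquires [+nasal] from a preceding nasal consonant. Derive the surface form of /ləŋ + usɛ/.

/u/ sits next to the nasal /ŋ/ and is therefore nasalised to [ũ].

[ləŋũsɛ]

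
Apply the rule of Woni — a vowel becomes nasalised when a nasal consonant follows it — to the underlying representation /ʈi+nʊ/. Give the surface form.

The vowel /i/ is adjacent to the following nasal /n/, so it acquires [+nasal] and surfaces as [ĩ].

[ʈĩnʊ]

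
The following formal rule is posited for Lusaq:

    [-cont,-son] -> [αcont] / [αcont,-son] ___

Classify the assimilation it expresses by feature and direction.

progressive manner assimilation

The rule copies [cont] (continuancy) from the environment onto the target stops; since [±cont] encodes the stop/fricative manner contrast, the assimilating dimension is manner.
The conditioning segment sits to the left of the focus bar, meaning the trigger precedes the segment that changes — progressive assimilation.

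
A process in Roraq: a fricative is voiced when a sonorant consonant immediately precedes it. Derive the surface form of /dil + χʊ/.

The rule targets /χ/ (voiceless uvular fricative), which sits after the trigger /l/ (voiced).
A voiced uvular fricative is [ʁ], so the surface segment is [ʁ].

[dilʁʊ]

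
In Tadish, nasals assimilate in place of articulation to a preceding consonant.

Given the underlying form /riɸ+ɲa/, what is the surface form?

[riɸma]

/ɲ/ is a voiced palatal nasal. The preceding trigger /ɸ/ is bilabial, so /ɲ/ must become bilabial as well.
A voiced bilabial nasal is [m], so the surface segment is [m].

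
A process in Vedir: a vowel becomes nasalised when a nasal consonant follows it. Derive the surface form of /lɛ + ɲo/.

[lɛ̃ɲo]

The vowel /ɛ/ is adjacent to the following nasal /ɲ/, so it acquires [+nasal] and surfaces as [ɛ̃].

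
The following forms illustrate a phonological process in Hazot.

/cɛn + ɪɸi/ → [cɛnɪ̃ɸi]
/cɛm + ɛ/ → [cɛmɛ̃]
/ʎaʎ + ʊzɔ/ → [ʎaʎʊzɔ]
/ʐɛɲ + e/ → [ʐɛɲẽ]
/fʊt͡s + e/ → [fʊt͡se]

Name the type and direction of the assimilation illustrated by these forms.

progressive nasality assimilation (vowel nasalisation)

The vowel /ɪ/ surfaces as nasalised [ɪ̃] next to the preceding nasal /n/ — it has acquired the [+nasal] feature of its neighbour.
Likewise in the remaining data: /ɛ/ → [ɛ̃] after /m/; /e/ → [ẽ] after /ɲ/ — each time a vowel is nasalised next to a preceding nasal.
No change occurs in [ʎaʎʊzɔ], [fʊt͡se] because the vowel at the boundary is adjacent to an oral consonant, not a nasal (/ʊ/ next to /ʎ/; /e/ next to /t͡s/).
Because the conditioning nasal is to the left of the vowel that changes, the process is progressive (perseverative).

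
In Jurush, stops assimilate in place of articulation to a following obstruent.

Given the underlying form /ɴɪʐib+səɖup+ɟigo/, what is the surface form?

The rule targets /b/ (voiced bilabial stop), which sits before the trigger /s/ (alveolar).
The voiced alveolar stop is [d], so /b/ → [d].
At the second juncture, /p/ likewise becomes [c] adjacent to /ɟ/.

[ɴɪʐidsəɖucɟigo]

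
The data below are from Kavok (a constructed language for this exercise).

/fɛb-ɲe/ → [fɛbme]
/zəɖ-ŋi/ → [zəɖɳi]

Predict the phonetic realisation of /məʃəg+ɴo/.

The data show progressive place assimilation: /ɲ/ → [m] after /b/; /ŋ/ → [ɳ] after /ɖ/. In each pair only place changes, matching the preceding consonant, while manner and voice stay constant.
The rule targets /ɴ/ (voiced uvular nasal), which sits after the trigger /g/ (velar).
Changing only its place to velar gives [ŋ] — the voiced velar nasal.

[məʃəgŋo]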